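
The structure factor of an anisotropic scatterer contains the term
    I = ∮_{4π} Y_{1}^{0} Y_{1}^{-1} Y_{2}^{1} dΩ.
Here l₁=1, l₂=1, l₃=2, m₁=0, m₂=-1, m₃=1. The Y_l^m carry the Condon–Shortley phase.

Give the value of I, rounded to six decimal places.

-0.218510

Rules hold: Σm=0, L=4 even, 0≤2≤2.
N = 3·3·5 = 45
Δ = 0!·2!·2!/5! = 1/30
Racah Σ t=0..0: t=0:+1/1 = 1/1
⇒ 3j(1 1 2; 0 0 0)² = 2/15, sgn +1
Racah Σ t=0..0: t=0:+1/2 = 1/2
⇒ 3j(1 1 2; 0 -1 1)² = 1/10, sgn -1
4πI² = N·(3j₀)²·(3jₘ)² = 3/5
I = -1·√(0.6/4π) = -0.21850969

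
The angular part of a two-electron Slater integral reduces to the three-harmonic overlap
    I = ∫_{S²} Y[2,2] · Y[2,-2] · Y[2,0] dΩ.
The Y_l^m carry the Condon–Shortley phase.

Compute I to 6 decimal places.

Checks pass: Σm=0; 6 even; l₃=2∈[0,4].
(2·2+1)(2·2+1)(2·2+1) = 125
Δ: 2! 2! 2! / 7! → 1/630
sum: t=0:+1/8 t=1:−1/1 t=2:+1/8 = -3/4
3j²(2 2 2; 0 0 0) = Δ·Π!·Σ² = 2/35  (sign -1)
sum: t=0:+1/8 = 1/8
3j²(2 2 2; 2 -2 0) = Δ·Π!·Σ² = 2/35  (sign +1)
combine: 4πI² = 125·2/35·2/35 = 20/49
take √, sign -1: I = -0.18022375

-0.180224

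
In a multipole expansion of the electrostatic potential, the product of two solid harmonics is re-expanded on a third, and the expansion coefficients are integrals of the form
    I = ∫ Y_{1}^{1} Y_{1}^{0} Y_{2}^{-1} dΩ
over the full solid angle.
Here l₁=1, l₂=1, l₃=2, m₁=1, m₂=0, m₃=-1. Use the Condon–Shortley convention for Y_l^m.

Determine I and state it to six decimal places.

Rules hold: Σm=0, L=4 even, 0≤2≤2.
N = 3·3·5 = 45
Δ = 0!·2!·2!/5! = 1/30
Racah Σ t=0..0: t=0:+1/1 = 1/1
⇒ 3j(1 1 2; 0 0 0)² = 2/15, sgn +1
Racah Σ t=0..0: t=0:+1/2 = 1/2
⇒ 3j(1 1 2; 1 0 -1)² = 1/10, sgn -1
4πI² = N·(3j₀)²·(3jₘ)² = 3/5
I = -1·√(0.6/4π) = -0.21850969

-0.218510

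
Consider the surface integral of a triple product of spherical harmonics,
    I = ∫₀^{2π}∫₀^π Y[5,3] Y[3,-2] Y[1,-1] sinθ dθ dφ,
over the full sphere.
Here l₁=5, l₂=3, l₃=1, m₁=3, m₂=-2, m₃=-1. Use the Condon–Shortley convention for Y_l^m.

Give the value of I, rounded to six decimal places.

triangle: need 2≤l₃≤8, have 1; I=0

0.000000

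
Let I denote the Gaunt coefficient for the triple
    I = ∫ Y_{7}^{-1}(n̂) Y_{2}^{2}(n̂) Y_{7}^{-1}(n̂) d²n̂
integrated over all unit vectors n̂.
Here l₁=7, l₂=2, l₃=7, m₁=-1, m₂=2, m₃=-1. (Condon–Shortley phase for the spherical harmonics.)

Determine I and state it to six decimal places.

m-sum 0 ✓  L=16 even ✓  5≤7≤9 ✓
Π(2lᵢ+1) = 15×5×15 = 1125
triangle coeff Δ(7,2,7) = 1/185640
Σ_t [0,2]: t=0:+1/2419200 t=1:−1/518400 t=2:+1/2419200 = -1/907200
(3j)²=56/3315 [(7 2 7; 0 0 0)], sign=+1
Σ_t [2,2]: t=2:+1/2073600 = 1/2073600
(3j)²=28/1105 [(7 2 7; -1 2 -1)], sign=+1
⇒ 4πI² = 23520/48841
I = (+1)√(23520/48841/(4π)) = 0.19575887

0.195759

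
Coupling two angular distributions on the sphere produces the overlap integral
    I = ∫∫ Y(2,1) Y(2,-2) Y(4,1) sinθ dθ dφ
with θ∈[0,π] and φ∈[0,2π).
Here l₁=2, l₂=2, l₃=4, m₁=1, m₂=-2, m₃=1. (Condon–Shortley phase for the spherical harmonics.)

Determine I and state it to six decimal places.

m-sum 0 ✓  L=8 even ✓  0≤4≤4 ✓
Π(2lᵢ+1) = 5×5×9 = 225
triangle coeff Δ(2,2,4) = 1/630
Σ_t [0,0]: t=0:+1/16 = 1/16
(3j)²=2/35 [(2 2 4; 0 0 0)], sign=+1
Σ_t [0,0]: t=0:+1/144 = 1/144
(3j)²=1/126 [(2 2 4; 1 -2 1)], sign=-1
⇒ 4πI² = 5/49
I = (-1)√(5/49/(4π)) = -0.09011188

-0.090112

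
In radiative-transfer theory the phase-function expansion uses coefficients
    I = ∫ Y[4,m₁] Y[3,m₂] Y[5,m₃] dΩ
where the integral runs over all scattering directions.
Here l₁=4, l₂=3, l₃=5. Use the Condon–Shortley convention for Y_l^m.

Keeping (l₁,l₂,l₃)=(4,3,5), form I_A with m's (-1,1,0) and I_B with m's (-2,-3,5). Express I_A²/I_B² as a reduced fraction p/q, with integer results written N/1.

1/210

Same 4,3,5: normalisation and zero-m 3j drop out of the ratio.
A: Δ: 2! 6! 4! / 13! → 1/180180; sum: t=0:+1/5760 t=1:−1/288 t=2:+1/288 = 1/5760; 3j²(4 3 5; -1 1 0) = Δ·Π!·Σ² = 1/12012  (sign -1)
B: Δ: 2! 6! 4! / 13! → 1/180180; sum: t=0:+1/34560 = 1/34560; 3j²(4 3 5; -2 -3 5) = Δ·Π!·Σ² = 5/286  (sign +1)
I_A²/I_B² = (1/12012)/(5/286) = 1/210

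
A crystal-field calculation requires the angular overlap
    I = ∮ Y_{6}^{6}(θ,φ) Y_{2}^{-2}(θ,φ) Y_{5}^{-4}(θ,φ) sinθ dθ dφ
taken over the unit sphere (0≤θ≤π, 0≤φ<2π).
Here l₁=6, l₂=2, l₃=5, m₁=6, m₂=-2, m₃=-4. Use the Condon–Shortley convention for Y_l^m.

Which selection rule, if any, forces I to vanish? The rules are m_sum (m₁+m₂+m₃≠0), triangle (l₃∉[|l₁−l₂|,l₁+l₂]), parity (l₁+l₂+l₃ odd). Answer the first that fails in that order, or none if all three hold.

parity

Σmᵢ = 0  ✓
l₃∈[|l₁−l₂|,l₁+l₂]=[4,8], have l₃=5  ✓
Σlᵢ = 13 ⇒ odd  ✗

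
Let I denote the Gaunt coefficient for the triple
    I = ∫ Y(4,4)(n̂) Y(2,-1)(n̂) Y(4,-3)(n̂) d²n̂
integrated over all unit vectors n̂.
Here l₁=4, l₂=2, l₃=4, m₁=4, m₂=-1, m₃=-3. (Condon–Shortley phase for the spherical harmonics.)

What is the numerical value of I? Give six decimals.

Checks pass: Σm=0; 10 even; l₃=4∈[2,6].
(2·4+1)(2·2+1)(2·4+1) = 405
Δ: 2! 6! 2! / 11! → 1/13860
sum: t=0:+1/192 t=1:−1/36 t=2:+1/192 = -5/288
3j²(4 2 4; 0 0 0) = Δ·Π!·Σ² = 20/693  (sign -1)
sum: t=0:+1/1440 = 1/1440
3j²(4 2 4; 4 -1 -3) = Δ·Π!·Σ² = 7/165  (sign -1)
combine: 4πI² = 405·20/693·7/165 = 60/121
take √, sign +1: I = 0.19864517

0.198645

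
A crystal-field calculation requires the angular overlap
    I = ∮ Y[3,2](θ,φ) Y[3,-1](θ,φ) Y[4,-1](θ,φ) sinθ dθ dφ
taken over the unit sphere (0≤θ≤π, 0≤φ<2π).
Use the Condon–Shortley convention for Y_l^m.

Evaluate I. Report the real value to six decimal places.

0.145070

Checks pass: Σm=0; 10 even; l₃=4∈[0,6].
(2·3+1)(2·3+1)(2·4+1) = 441
Δ: 2! 4! 4! / 11! → 1/34650
sum: t=0:+1/72 t=1:−1/16 t=2:+1/72 = -5/144
3j²(3 3 4; 0 0 0) = Δ·Π!·Σ² = 2/77  (sign -1)
sum: t=0:+1/48 t=1:−1/144 = 1/72
3j²(3 3 4; 2 -1 -1) = Δ·Π!·Σ² = 16/693  (sign -1)
combine: 4πI² = 441·2/77·16/693 = 32/121
take √, sign +1: I = 0.14506992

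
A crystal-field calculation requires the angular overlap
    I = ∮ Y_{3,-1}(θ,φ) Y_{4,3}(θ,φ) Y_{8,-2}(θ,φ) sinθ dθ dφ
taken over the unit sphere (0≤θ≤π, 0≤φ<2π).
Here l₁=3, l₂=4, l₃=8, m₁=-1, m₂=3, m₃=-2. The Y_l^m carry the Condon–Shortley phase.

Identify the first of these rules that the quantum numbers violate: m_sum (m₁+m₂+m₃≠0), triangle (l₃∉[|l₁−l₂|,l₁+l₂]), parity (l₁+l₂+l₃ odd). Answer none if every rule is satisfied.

triangle

m₁+m₂+m₃ = -1 + 3 − 2 = 0  ✓
triangle: |3−4|=1 ≤ l₃=8 ≤ 3+4=7  ✗
parity: l₁+l₂+l₃ = 15 is odd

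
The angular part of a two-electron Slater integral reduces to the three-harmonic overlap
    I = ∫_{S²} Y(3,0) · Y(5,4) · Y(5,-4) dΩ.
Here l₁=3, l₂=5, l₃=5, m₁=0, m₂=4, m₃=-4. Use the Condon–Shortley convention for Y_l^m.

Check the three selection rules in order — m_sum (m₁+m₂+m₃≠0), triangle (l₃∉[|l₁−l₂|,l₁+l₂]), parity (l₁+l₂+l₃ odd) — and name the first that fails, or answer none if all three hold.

parity

m₁+m₂+m₃ = 0 + 4 − 4 = 0  ✓
triangle: |3−5|=2 ≤ l₃=5 ≤ 3+5=8  ✓
parity: l₁+l₂+l₃ = 13 is odd  ✗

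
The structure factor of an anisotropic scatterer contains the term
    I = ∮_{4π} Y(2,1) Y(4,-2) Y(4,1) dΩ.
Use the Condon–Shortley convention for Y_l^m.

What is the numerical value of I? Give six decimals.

Rules hold: Σm=0, L=10 even, 2≤4≤6.
N = 5·9·9 = 405
Δ = 2!·2!·6!/11! = 1/13860
Racah Σ t=0..2: t=0:+1/192 t=1:−1/36 t=2:+1/192 = -5/288
⇒ 3j(2 4 4; 0 0 0)² = 20/693, sgn -1
Racah Σ t=0..1: t=0:+1/96 t=1:−1/240 = 1/160
⇒ 3j(2 4 4; 1 -2 1)² = 27/1540, sgn -1
4πI² = N·(3j₀)²·(3jₘ)² = 1215/5929
I = +1·√(0.204925/4π) = 0.12770047

0.127700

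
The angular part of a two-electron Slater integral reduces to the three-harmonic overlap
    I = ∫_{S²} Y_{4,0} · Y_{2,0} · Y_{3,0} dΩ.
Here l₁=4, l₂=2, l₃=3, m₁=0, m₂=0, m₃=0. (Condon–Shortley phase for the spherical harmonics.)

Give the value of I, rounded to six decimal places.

0.000000

Σlᵢ=9 odd — θ-integrand is odd under cosθ→−cosθ; I=0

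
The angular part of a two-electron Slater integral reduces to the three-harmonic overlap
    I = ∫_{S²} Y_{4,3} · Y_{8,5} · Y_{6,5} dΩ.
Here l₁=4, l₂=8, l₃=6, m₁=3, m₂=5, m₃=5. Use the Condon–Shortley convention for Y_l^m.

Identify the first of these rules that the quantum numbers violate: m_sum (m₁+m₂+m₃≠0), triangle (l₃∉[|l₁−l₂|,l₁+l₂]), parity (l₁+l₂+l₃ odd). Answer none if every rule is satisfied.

Σmᵢ = 13  ✗
l₃∈[|l₁−l₂|,l₁+l₂]=[4,12], have l₃=6
Σlᵢ = 18 ⇒ even

m_sum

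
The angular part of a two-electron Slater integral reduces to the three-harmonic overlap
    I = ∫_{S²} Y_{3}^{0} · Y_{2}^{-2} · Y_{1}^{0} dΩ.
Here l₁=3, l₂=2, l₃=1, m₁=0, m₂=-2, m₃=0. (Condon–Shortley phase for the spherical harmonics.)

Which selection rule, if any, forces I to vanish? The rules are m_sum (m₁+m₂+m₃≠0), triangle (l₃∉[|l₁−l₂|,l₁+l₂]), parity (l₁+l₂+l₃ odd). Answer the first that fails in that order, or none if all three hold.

m_sum

azimuthal sum: 0 − 2 + 0 = -2  ✗
1 ≤ 1 ≤ 5 (triangle on l)
L = 3 + 2 + 1 = 6 (even)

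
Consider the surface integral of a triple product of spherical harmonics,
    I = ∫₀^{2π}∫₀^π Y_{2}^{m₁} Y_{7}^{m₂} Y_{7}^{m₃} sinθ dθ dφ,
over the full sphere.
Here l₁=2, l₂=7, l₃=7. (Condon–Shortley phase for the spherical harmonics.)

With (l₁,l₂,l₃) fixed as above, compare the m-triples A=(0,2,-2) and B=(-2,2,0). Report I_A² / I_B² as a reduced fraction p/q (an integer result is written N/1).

l's match ⇒ only the (l;m) 3-j factors differ between A and B.
A: triangle coeff Δ(2,7,7) = 1/185640; Σ_t [0,2]: t=0:+1/8709120 t=1:−1/967680 t=2:+1/2419200 = -11/21772800; (3j)²=242/23205 [(2 7 7; 0 2 -2)], sign=+1
B: triangle coeff Δ(2,7,7) = 1/185640; Σ_t [2,2]: t=2:+1/2419200 = 1/2419200; (3j)²=27/1105 [(2 7 7; -2 2 0)], sign=-1
I_A²/I_B² = (242/23205)/(27/1105) = 242/567

242/567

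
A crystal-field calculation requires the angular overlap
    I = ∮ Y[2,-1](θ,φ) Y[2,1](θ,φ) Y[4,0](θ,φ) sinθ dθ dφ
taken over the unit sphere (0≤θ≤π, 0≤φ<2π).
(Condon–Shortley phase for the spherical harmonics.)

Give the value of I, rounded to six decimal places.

0.161197

Checks pass: Σm=0; 8 even; l₃=4∈[0,4].
(2·2+1)(2·2+1)(2·4+1) = 225
Δ: 0! 4! 4! / 9! → 1/630
sum: t=0:+1/16 = 1/16
3j²(2 2 4; 0 0 0) = Δ·Π!·Σ² = 2/35  (sign +1)
sum: t=0:+1/36 = 1/36
3j²(2 2 4; -1 1 0) = Δ·Π!·Σ² = 8/315  (sign +1)
combine: 4πI² = 225·2/35·8/315 = 16/49
take √, sign +1: I = 0.16119702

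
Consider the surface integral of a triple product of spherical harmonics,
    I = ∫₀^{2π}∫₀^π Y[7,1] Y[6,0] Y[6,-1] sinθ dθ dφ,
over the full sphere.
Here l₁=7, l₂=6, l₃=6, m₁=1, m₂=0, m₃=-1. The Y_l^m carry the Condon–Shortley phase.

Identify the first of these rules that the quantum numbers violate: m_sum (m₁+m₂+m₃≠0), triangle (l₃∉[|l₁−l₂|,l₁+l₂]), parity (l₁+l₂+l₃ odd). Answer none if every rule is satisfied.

parity

Σmᵢ = 0  ✓
l₃∈[|l₁−l₂|,l₁+l₂]=[1,13], have l₃=6  ✓
Σlᵢ = 19 ⇒ odd  ✗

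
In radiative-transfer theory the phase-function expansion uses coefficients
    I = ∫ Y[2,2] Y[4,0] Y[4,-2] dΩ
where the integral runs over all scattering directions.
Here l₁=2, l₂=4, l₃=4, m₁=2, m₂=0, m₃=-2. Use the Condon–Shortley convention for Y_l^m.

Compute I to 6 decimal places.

-0.190365

Rules hold: Σm=0, L=10 even, 2≤4≤6.
N = 5·9·9 = 405
Δ = 2!·2!·6!/11! = 1/13860
Racah Σ t=0..2: t=0:+1/192 t=1:−1/36 t=2:+1/192 = -5/288
⇒ 3j(2 4 4; 0 0 0)² = 20/693, sgn -1
Racah Σ t=0..0: t=0:+1/192 = 1/192
⇒ 3j(2 4 4; 2 0 -2)² = 3/77, sgn +1
4πI² = N·(3j₀)²·(3jₘ)² = 2700/5929
I = -1·√(0.455389/4π) = -0.19036462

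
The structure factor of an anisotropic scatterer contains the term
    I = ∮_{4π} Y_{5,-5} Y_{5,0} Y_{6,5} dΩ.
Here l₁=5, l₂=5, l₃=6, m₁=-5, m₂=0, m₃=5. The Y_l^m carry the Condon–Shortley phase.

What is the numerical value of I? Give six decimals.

-0.152641

Rules hold: Σm=0, L=16 even, 0≤6≤10.
N = 11·11·13 = 1573
Δ = 4!·6!·6!/17! = 1/28588560
Racah Σ t=0..4: t=0:+1/345600 t=1:−1/13824 t=2:+1/5184 t=3:−1/13824 t=4:+1/345600 = 7/129600
⇒ 3j(5 5 6; 0 0 0)² = 80/7293, sgn +1
Racah Σ t=4..4: t=4:+1/2073600 = 1/2073600
⇒ 3j(5 5 6; -5 0 5)² = 15/884, sgn -1
4πI² = N·(3j₀)²·(3jₘ)² = 1100/3757
I = -1·√(0.292787/4π) = -0.15264086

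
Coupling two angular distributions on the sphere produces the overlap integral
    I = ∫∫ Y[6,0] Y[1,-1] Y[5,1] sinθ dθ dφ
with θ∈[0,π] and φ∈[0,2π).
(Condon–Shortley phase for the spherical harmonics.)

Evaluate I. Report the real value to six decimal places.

Rules hold: Σm=0, L=12 even, 5≤5≤7.
N = 13·3·11 = 429
Δ = 2!·10!·0!/13! = 1/858
Racah Σ t=1..1: t=1:−1/14400 = -1/14400
⇒ 3j(6 1 5; 0 0 0)² = 6/143, sgn +1
Racah Σ t=0..0: t=0:+1/34560 = 1/34560
⇒ 3j(6 1 5; 0 -1 1)² = 5/286, sgn +1
4πI² = N·(3j₀)²·(3jₘ)² = 45/143
I = +1·√(0.314685/4π) = 0.15824621

0.158246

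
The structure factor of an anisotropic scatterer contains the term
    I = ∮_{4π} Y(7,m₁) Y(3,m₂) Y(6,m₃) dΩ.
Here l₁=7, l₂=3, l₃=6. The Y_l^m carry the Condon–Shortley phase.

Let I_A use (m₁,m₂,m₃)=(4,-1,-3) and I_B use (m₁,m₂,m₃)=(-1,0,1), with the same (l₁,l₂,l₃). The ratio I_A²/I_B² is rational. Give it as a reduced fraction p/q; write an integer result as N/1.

Same 7,3,6: normalisation and zero-m 3j drop out of the ratio.
A: Δ: 4! 10! 2! / 17! → 1/2042040; sum: t=0:+1/1451520 t=1:−1/483840 t=2:+1/2903040 = -1/967680; 3j²(7 3 6; 4 -1 -3) = Δ·Π!·Σ² = 81/6188  (sign +1)
B: Δ: 4! 10! 2! / 17! → 1/2042040; sum: t=1:−1/362880 t=2:+1/69120 t=3:−1/172800 = 43/7257600; 3j²(7 3 6; -1 0 1) = Δ·Π!·Σ² = 1849/170170  (sign -1)
I_A²/I_B² = (81/6188)/(1849/170170) = 4455/3698

4455/3698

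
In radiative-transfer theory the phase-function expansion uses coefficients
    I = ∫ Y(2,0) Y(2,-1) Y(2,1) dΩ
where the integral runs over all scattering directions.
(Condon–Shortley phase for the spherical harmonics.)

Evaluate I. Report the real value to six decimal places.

m-sum 0 ✓  L=6 even ✓  0≤2≤4 ✓
Π(2lᵢ+1) = 5×5×5 = 125
triangle coeff Δ(2,2,2) = 1/630
Σ_t [0,2]: t=0:+1/8 t=1:−1/1 t=2:+1/8 = -3/4
(3j)²=2/35 [(2 2 2; 0 0 0)], sign=-1
Σ_t [0,1]: t=0:+1/4 t=1:−1/2 = -1/4
(3j)²=1/70 [(2 2 2; 0 -1 1)], sign=+1
⇒ 4πI² = 5/49
I = (-1)√(5/49/(4π)) = -0.09011188

-0.090112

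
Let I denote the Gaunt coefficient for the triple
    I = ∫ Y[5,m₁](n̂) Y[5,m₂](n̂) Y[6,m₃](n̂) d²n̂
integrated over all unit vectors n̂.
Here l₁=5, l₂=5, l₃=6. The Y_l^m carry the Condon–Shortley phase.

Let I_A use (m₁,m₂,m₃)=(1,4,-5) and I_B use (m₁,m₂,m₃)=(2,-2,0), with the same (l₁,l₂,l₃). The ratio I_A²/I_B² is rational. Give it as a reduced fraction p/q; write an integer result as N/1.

Same 5,5,6: normalisation and zero-m 3j drop out of the ratio.
A: Δ: 4! 6! 6! / 17! → 1/28588560; sum: t=3:−1/518400 t=4:+1/2073600 = -1/691200; 3j²(5 5 6; 1 4 -5) = Δ·Π!·Σ² = 81/4420  (sign +1)
B: Δ: 4! 6! 6! / 17! → 1/28588560; sum: t=0:+1/31104 t=1:−1/13824 t=2:+1/57600 t=3:−1/3110400 = -1/43200; 3j²(5 5 6; 2 -2 0) = Δ·Π!·Σ² = 108/12155  (sign -1)
I_A²/I_B² = (81/4420)/(108/12155) = 33/16

33/16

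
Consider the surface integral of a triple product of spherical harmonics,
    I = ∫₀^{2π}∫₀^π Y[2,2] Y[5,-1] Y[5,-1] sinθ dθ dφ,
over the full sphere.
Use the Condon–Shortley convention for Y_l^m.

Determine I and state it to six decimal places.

0.198089

Rules hold: Σm=0, L=12 even, 3≤5≤7.
N = 5·11·11 = 605
Δ = 2!·2!·8!/13! = 1/38610
Racah Σ t=0..2: t=0:+1/2880 t=1:−1/576 t=2:+1/2880 = -1/960
⇒ 3j(2 5 5; 0 0 0)² = 10/429, sgn +1
Racah Σ t=0..0: t=0:+1/2304 = 1/2304
⇒ 3j(2 5 5; 2 -1 -1)² = 5/143, sgn +1
4πI² = N·(3j₀)²·(3jₘ)² = 250/507
I = +1·√(0.493097/4π) = 0.19808933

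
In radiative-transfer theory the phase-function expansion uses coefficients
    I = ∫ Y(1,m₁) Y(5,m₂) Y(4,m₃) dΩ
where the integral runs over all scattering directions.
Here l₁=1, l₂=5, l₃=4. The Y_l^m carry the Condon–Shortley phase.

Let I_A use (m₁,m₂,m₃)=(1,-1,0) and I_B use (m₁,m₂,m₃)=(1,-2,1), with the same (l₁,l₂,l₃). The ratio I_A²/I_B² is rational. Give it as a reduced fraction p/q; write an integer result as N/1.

l's match ⇒ only the (l;m) 3-j factors differ between A and B.
A: triangle coeff Δ(1,5,4) = 1/495; Σ_t [0,0]: t=0:+1/1152 = 1/1152; (3j)²=1/33 [(1 5 4; 1 -1 0)], sign=+1
B: triangle coeff Δ(1,5,4) = 1/495; Σ_t [0,0]: t=0:+1/1440 = 1/1440; (3j)²=7/165 [(1 5 4; 1 -2 1)], sign=-1
I_A²/I_B² = (1/33)/(7/165) = 5/7

5/7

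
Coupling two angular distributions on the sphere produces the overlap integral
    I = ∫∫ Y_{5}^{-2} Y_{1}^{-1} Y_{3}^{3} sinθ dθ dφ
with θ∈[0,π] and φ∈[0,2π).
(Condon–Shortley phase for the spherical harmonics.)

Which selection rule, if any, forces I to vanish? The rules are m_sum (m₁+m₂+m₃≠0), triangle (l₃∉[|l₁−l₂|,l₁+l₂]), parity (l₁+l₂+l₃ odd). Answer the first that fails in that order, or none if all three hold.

m₁+m₂+m₃ = -2 − 1 + 3 = 0  ✓
triangle: |5−1|=4 ≤ l₃=3 ≤ 5+1=6  ✗
parity: l₁+l₂+l₃ = 9 is odd

triangle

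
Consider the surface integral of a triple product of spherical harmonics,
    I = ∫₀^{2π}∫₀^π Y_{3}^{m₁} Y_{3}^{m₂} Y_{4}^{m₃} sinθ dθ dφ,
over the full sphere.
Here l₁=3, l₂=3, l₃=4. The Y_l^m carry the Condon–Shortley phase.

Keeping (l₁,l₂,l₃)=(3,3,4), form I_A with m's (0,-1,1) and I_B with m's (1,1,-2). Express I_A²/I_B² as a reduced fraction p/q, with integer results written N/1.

3/8

Same 3,3,4: normalisation and zero-m 3j drop out of the ratio.
A: Δ: 2! 4! 4! / 11! → 1/34650; sum: t=0:+1/48 t=1:−1/24 t=2:+1/288 = -5/288; 3j²(3 3 4; 0 -1 1) = Δ·Π!·Σ² = 5/462  (sign +1)
B: Δ: 2! 4! 4! / 11! → 1/34650; sum: t=0:+1/192 t=1:−1/36 t=2:+1/192 = -5/288; 3j²(3 3 4; 1 1 -2) = Δ·Π!·Σ² = 20/693  (sign -1)
I_A²/I_B² = (5/462)/(20/693) = 3/8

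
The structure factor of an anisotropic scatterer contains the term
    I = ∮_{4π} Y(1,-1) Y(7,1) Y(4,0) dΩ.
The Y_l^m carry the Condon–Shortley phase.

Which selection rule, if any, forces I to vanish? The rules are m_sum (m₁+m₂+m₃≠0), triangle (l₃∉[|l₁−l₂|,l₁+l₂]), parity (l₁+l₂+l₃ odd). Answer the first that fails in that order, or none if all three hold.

Σmᵢ = 0  ✓
l₃∈[|l₁−l₂|,l₁+l₂]=[6,8], have l₃=4  ✗
Σlᵢ = 12 ⇒ even

triangle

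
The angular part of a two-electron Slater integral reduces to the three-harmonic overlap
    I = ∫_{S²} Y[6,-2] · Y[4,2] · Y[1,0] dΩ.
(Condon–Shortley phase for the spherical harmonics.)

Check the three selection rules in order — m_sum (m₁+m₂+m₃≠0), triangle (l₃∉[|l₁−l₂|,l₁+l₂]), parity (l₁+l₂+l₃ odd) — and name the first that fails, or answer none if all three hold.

triangle

azimuthal sum: -2 + 2 + 0 = 0  ✓
2 ≤ 1 ≤ 10 (triangle on l)  ✗
L = 6 + 4 + 1 = 11 (odd)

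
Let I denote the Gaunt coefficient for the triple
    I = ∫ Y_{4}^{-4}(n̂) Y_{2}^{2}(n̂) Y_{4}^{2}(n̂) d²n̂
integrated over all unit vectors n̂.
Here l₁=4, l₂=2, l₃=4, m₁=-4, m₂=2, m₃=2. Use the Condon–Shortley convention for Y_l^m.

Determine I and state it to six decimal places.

-0.106180

Checks pass: Σm=0; 10 even; l₃=4∈[2,6].
(2·4+1)(2·2+1)(2·4+1) = 405
Δ: 2! 6! 2! / 11! → 1/13860
sum: t=0:+1/192 t=1:−1/36 t=2:+1/192 = -5/288
3j²(4 2 4; 0 0 0) = Δ·Π!·Σ² = 20/693  (sign -1)
sum: t=2:+1/2880 = 1/2880
3j²(4 2 4; -4 2 2) = Δ·Π!·Σ² = 2/165  (sign +1)
combine: 4πI² = 405·20/693·2/165 = 120/847
take √, sign -1: I = -0.10618031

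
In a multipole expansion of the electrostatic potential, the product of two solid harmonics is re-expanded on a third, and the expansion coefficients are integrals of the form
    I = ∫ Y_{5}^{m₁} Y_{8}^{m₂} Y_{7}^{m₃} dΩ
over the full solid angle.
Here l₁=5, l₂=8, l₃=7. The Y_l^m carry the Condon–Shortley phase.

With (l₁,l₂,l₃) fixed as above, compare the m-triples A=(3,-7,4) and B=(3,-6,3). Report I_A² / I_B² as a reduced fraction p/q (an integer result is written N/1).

l's match ⇒ only the (l;m) 3-j factors differ between A and B.
A: triangle coeff Δ(5,8,7) = 1/814773960; Σ_t [0,1]: t=0:+1/1045094400 t=1:−1/2612736000 = 1/1741824000; (3j)²=33/3230 [(5 8 7; 3 -7 4)], sign=-1
B: triangle coeff Δ(5,8,7) = 1/814773960; Σ_t [0,2]: t=0:+1/232243200 t=1:−1/261273600 t=2:+1/4180377600 = 1/1393459200; (3j)²=1/1292 [(5 8 7; 3 -6 3)], sign=+1
I_A²/I_B² = (33/3230)/(1/1292) = 66/5

66/5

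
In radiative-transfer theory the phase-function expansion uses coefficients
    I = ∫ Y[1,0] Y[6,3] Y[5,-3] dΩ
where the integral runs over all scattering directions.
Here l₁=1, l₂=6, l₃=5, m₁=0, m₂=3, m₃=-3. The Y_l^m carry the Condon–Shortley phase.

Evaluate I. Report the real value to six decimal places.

m-sum 0 ✓  L=12 even ✓  5≤5≤7 ✓
Π(2lᵢ+1) = 3×13×11 = 429
triangle coeff Δ(1,6,5) = 1/858
Σ_t [1,1]: t=1:−1/14400 = -1/14400
(3j)²=6/143 [(1 6 5; 0 0 0)], sign=+1
Σ_t [1,1]: t=1:−1/80640 = -1/80640
(3j)²=9/286 [(1 6 5; 0 3 -3)], sign=-1
⇒ 4πI² = 81/143
I = (-1)√(81/143/(4π)) = -0.21230956

-0.212310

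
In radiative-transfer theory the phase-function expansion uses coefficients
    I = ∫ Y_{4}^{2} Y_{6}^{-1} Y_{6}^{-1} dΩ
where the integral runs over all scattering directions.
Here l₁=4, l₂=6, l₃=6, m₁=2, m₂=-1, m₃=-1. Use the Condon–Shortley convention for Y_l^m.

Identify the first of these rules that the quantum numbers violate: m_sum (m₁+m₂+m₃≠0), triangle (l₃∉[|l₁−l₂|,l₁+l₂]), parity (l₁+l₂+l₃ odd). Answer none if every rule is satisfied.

none

Σmᵢ = 0  ✓
l₃∈[|l₁−l₂|,l₁+l₂]=[2,10], have l₃=6  ✓
Σlᵢ = 16 ⇒ even  ✓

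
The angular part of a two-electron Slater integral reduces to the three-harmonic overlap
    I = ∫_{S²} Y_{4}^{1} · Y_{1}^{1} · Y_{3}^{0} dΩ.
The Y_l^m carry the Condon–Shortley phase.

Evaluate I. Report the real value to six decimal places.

m-sum = 1 + 1 + 0 = 2 ≠ 0 ⇒ I = 0

0.000000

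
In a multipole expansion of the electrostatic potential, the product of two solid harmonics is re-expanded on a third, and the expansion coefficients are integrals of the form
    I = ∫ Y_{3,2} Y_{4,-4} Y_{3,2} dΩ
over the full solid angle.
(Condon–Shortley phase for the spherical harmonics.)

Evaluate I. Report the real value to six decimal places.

m-sum 0 ✓  L=10 even ✓  1≤3≤7 ✓
Π(2lᵢ+1) = 7×9×7 = 441
triangle coeff Δ(3,4,3) = 1/34650
Σ_t [1,3]: t=1:−1/72 t=2:+1/16 t=3:−1/72 = 5/144
(3j)²=2/77 [(3 4 3; 0 0 0)], sign=-1
Σ_t [0,0]: t=0:+1/576 = 1/576
(3j)²=5/99 [(3 4 3; 2 -4 2)], sign=-1
⇒ 4πI² = 70/121
I = (+1)√(70/121/(4π)) = 0.21456131

0.214561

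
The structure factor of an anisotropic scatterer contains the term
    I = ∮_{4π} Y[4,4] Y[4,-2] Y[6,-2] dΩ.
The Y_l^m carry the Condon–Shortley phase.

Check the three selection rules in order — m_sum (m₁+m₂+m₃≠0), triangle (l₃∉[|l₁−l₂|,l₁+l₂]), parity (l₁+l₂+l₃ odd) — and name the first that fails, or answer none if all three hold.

azimuthal sum: 4 − 2 − 2 = 0  ✓
0 ≤ 6 ≤ 8 (triangle on l)  ✓
L = 4 + 4 + 6 = 14 (even)  ✓

none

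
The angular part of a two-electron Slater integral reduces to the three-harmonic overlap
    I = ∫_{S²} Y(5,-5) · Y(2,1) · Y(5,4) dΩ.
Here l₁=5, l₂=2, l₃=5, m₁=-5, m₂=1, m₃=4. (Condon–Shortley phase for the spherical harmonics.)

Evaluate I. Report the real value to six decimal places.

-0.187924

m-sum 0 ✓  L=12 even ✓  3≤5≤7 ✓
Π(2lᵢ+1) = 11×5×11 = 605
triangle coeff Δ(5,2,5) = 1/38610
Σ_t [0,2]: t=0:+1/2880 t=1:−1/576 t=2:+1/2880 = -1/960
(3j)²=10/429 [(5 2 5; 0 0 0)], sign=+1
Σ_t [2,2]: t=2:+1/80640 = 1/80640
(3j)²=9/286 [(5 2 5; -5 1 4)], sign=-1
⇒ 4πI² = 75/169
I = (-1)√(75/169/(4π)) = -0.18792404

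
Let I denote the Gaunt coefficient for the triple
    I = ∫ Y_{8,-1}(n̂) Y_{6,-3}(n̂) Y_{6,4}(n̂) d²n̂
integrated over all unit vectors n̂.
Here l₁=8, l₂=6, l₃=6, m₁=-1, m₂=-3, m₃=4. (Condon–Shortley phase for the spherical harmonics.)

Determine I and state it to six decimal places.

-0.114107

m-sum 0 ✓  L=20 even ✓  2≤6≤14 ✓
Π(2lᵢ+1) = 17×13×13 = 2873
triangle coeff Δ(8,6,6) = 1/1309458150
Σ_t [2,6]: t=2:+1/49766400 t=3:−1/3110400 t=4:+1/1327104 t=5:−1/3110400 t=6:+1/49766400 = 1/6635520
(3j)²=350/46189 [(8 6 6; 0 0 0)], sign=+1
Σ_t [1,3]: t=1:−1/812851200 t=2:+1/43545600 t=3:−1/24883200 = -1/54190080
(3j)²=2430/323323 [(8 6 6; -1 -3 4)], sign=-1
⇒ 4πI² = 121500/742577
I = (-1)√(121500/742577/(4π)) = -0.11410705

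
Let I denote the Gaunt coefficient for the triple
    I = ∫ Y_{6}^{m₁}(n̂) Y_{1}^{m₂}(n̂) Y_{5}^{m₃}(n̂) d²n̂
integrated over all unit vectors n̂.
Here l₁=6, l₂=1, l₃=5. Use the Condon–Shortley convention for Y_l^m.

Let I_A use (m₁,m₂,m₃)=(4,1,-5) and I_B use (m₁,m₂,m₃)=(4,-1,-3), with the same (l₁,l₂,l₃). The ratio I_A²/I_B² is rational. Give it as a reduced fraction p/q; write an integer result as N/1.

1/45

l's match ⇒ only the (l;m) 3-j factors differ between A and B.
A: triangle coeff Δ(6,1,5) = 1/858; Σ_t [2,2]: t=2:+1/7257600 = 1/7257600; (3j)²=1/858 [(6 1 5; 4 1 -5)], sign=+1
B: triangle coeff Δ(6,1,5) = 1/858; Σ_t [0,0]: t=0:+1/161280 = 1/161280; (3j)²=15/286 [(6 1 5; 4 -1 -3)], sign=+1
I_A²/I_B² = (1/858)/(15/286) = 1/45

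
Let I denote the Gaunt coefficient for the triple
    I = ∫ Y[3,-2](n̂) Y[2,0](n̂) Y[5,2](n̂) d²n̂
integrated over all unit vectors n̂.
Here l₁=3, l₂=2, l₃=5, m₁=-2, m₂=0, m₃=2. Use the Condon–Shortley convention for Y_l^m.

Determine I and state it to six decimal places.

Rules hold: Σm=0, L=10 even, 1≤5≤5.
N = 7·5·11 = 385
Δ = 0!·6!·4!/11! = 1/2310
Racah Σ t=0..0: t=0:+1/144 = 1/144
⇒ 3j(3 2 5; 0 0 0)² = 10/231, sgn -1
Racah Σ t=0..0: t=0:+1/480 = 1/480
⇒ 3j(3 2 5; -2 0 2)² = 3/110, sgn -1
4πI² = N·(3j₀)²·(3jₘ)² = 5/11
I = +1·√(0.454545/4π) = 0.19018827

0.190188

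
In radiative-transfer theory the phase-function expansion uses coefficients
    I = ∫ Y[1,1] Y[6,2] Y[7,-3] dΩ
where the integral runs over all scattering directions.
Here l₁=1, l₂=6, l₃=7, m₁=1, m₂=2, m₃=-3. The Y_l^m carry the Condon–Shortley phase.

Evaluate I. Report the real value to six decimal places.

Checks pass: Σm=0; 14 even; l₃=7∈[5,7].
(2·1+1)(2·6+1)(2·7+1) = 585
Δ: 0! 2! 12! / 15! → 1/1365
sum: t=0:+1/518400 = 1/518400
3j²(1 6 7; 0 0 0) = Δ·Π!·Σ² = 7/195  (sign -1)
sum: t=0:+1/1935360 = 1/1935360
3j²(1 6 7; 1 2 -3) = Δ·Π!·Σ² = 3/91  (sign +1)
combine: 4πI² = 585·7/195·3/91 = 9/13
take √, sign -1: I = -0.23471705

-0.234717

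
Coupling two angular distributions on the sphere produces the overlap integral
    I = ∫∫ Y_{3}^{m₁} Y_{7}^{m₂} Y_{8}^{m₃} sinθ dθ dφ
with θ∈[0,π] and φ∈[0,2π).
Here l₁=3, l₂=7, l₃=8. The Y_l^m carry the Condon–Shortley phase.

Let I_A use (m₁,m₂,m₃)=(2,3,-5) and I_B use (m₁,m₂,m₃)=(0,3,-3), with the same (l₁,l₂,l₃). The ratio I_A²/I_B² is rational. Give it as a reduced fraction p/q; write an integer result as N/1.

416/81

Same 3,7,8: normalisation and zero-m 3j drop out of the ratio.
A: Δ: 2! 4! 12! / 19! → 1/5290740; sum: t=0:+1/87091200 t=1:−1/52254720 = -1/130636800; 3j²(3 7 8; 2 3 -5) = Δ·Π!·Σ² = 88/20349  (sign +1)
B: Δ: 2! 4! 12! / 19! → 1/5290740; sum: t=0:+1/87091200 t=1:−1/8709120 t=2:+1/11612160 = -1/58060800; 3j²(3 7 8; 0 3 -3) = Δ·Π!·Σ² = 99/117572  (sign +1)
I_A²/I_B² = (88/20349)/(99/117572) = 416/81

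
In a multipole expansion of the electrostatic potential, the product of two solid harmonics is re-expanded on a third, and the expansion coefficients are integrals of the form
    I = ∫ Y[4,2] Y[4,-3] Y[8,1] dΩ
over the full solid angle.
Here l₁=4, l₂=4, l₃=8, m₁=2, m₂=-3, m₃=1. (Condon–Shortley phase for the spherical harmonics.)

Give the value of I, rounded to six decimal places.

Checks pass: Σm=0; 16 even; l₃=8∈[0,8].
(2·4+1)(2·4+1)(2·8+1) = 1377
Δ: 0! 8! 8! / 17! → 1/218790
sum: t=0:+1/331776 = 1/331776
3j²(4 4 8; 0 0 0) = Δ·Π!·Σ² = 490/21879  (sign +1)
sum: t=0:+1/7257600 = 1/7257600
3j²(4 4 8; 2 -3 1) = Δ·Π!·Σ² = 14/12155  (sign -1)
combine: 4πI² = 1377·490/21879·14/12155 = 12348/347633
take √, sign -1: I = -0.05316586

-0.053166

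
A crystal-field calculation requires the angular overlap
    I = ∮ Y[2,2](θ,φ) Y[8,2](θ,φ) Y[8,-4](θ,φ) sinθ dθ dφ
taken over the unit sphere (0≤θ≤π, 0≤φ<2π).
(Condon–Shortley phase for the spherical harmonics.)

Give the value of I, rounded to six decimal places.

-0.170580

Checks pass: Σm=0; 18 even; l₃=8∈[6,10].
(2·2+1)(2·8+1)(2·8+1) = 1445
Δ: 2! 2! 14! / 19! → 1/348840
sum: t=0:+1/116121600 t=1:−1/25401600 t=2:+1/116121600 = -1/45158400
3j²(2 8 8; 0 0 0) = Δ·Π!·Σ² = 24/1615  (sign -1)
sum: t=0:+1/348364800 = 1/348364800
3j²(2 8 8; 2 2 -4) = Δ·Π!·Σ² = 11/646  (sign +1)
combine: 4πI² = 1445·24/1615·11/646 = 132/361
take √, sign -1: I = -0.17058013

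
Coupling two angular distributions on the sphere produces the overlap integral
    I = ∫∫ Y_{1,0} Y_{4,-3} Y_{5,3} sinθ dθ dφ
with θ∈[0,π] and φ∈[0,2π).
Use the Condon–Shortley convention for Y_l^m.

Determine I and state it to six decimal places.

-0.196426

Rules hold: Σm=0, L=10 even, 3≤5≤5.
N = 3·9·11 = 297
Δ = 0!·2!·8!/11! = 1/495
Racah Σ t=0..0: t=0:+1/576 = 1/576
⇒ 3j(1 4 5; 0 0 0)² = 5/99, sgn -1
Racah Σ t=0..0: t=0:+1/5040 = 1/5040
⇒ 3j(1 4 5; 0 -3 3)² = 16/495, sgn +1
4πI² = N·(3j₀)²·(3jₘ)² = 16/33
I = -1·√(0.484848/4π) = -0.19642560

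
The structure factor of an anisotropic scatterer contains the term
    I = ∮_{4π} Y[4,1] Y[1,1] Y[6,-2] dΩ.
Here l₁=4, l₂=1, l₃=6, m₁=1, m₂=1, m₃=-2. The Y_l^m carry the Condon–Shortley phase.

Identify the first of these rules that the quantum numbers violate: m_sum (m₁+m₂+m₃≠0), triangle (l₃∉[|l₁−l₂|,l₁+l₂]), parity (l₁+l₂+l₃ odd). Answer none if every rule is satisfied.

azimuthal sum: 1 + 1 − 2 = 0  ✓
3 ≤ 6 ≤ 5 (triangle on l)  ✗
L = 4 + 1 + 6 = 11 (odd)

triangle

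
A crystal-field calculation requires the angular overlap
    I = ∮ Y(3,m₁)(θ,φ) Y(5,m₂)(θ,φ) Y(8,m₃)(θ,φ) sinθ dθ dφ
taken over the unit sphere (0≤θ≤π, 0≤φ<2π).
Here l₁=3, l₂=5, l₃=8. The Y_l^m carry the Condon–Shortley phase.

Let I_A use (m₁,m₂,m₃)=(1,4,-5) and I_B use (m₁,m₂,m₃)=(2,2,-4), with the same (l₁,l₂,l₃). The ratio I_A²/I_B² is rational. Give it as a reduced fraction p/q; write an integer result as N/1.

65/96

l's match ⇒ only the (l;m) 3-j factors differ between A and B.
A: triangle coeff Δ(3,5,8) = 1/136136; Σ_t [0,0]: t=0:+1/17418240 = 1/17418240; (3j)²=15/952 [(3 5 8; 1 4 -5)], sign=-1
B: triangle coeff Δ(3,5,8) = 1/136136; Σ_t [0,0]: t=0:+1/3628800 = 1/3628800; (3j)²=36/1547 [(3 5 8; 2 2 -4)], sign=+1
I_A²/I_B² = (15/952)/(36/1547) = 65/96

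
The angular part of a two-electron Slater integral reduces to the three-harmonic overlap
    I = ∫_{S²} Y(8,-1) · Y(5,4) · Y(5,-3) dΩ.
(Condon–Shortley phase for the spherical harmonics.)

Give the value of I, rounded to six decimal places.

0.100827

Rules hold: Σm=0, L=18 even, 3≤5≤13.
N = 17·11·11 = 2057
Δ = 8!·8!·2!/19! = 1/37413090
Racah Σ t=3..5: t=3:−1/1036800 t=4:+1/331776 t=5:−1/1036800 = 1/921600
⇒ 3j(8 5 5; 0 0 0)² = 490/46189, sgn -1
Racah Σ t=7..8: t=7:−1/14515200 t=8:+1/203212800 = -13/203212800
⇒ 3j(8 5 5; -1 4 -3)² = 104/17765, sgn -1
4πI² = N·(3j₀)²·(3jₘ)² = 784/6137
I = +1·√(0.12775/4π) = 0.10082658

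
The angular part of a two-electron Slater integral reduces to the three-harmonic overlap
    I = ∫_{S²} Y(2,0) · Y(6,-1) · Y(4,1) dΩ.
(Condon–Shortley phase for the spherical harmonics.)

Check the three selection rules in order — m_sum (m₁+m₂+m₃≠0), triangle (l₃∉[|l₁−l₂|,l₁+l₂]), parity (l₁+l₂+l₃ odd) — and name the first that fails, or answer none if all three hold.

none

Σmᵢ = 0  ✓
l₃∈[|l₁−l₂|,l₁+l₂]=[4,8], have l₃=4  ✓
Σlᵢ = 12 ⇒ even  ✓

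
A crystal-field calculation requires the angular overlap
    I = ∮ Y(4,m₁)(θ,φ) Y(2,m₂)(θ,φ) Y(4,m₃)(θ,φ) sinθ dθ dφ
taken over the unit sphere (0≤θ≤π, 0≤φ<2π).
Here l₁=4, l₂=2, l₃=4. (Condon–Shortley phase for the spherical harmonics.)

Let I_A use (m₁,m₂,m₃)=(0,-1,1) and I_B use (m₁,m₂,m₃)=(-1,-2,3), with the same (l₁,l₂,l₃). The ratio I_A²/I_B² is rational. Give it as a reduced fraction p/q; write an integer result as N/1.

5/63

l's match ⇒ only the (l;m) 3-j factors differ between A and B.
A: triangle coeff Δ(4,2,4) = 1/13860; Σ_t [0,1]: t=0:+1/96 t=1:−1/72 = -1/288; (3j)²=1/462 [(4 2 4; 0 -1 1)], sign=+1
B: triangle coeff Δ(4,2,4) = 1/13860; Σ_t [0,0]: t=0:+1/480 = 1/480; (3j)²=3/110 [(4 2 4; -1 -2 3)], sign=-1
I_A²/I_B² = (1/462)/(3/110) = 5/63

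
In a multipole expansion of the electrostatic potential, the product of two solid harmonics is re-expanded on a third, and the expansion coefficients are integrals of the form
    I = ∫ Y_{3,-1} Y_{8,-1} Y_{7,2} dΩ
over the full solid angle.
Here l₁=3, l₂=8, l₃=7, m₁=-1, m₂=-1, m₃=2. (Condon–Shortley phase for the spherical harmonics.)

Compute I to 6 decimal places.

0.048853

Rules hold: Σm=0, L=18 even, 5≤7≤11.
N = 7·17·15 = 1785
Δ = 4!·2!·12!/19! = 1/5290740
Racah Σ t=1..3: t=1:−1/7257600 t=2:+1/2073600 t=3:−1/7257600 = 1/4838400
⇒ 3j(3 8 7; 0 0 0)² = 252/20995, sgn -1
Racah Σ t=2..4: t=2:+1/4838400 t=3:−1/5806080 t=4:+1/104509440 = 23/522547200
⇒ 3j(3 8 7; -1 -1 2)² = 529/377910, sgn -1
4πI² = N·(3j₀)²·(3jₘ)² = 155526/5185765
I = +1·√(0.0299909/4π) = 0.04885288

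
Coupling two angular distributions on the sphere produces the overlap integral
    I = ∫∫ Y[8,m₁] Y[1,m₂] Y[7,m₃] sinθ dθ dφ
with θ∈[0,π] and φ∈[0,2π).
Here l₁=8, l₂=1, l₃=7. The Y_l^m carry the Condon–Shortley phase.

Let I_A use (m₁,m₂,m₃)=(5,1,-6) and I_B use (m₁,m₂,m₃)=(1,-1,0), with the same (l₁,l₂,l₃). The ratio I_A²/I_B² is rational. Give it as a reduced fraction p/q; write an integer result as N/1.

1/12

Same 8,1,7: normalisation and zero-m 3j drop out of the ratio.
A: Δ: 2! 14! 0! / 17! → 1/2040; sum: t=2:+1/12454041600 = 1/12454041600; 3j²(8 1 7; 5 1 -6) = Δ·Π!·Σ² = 1/680  (sign -1)
B: Δ: 2! 14! 0! / 17! → 1/2040; sum: t=0:+1/50803200 = 1/50803200; 3j²(8 1 7; 1 -1 0) = Δ·Π!·Σ² = 3/170  (sign -1)
I_A²/I_B² = (1/680)/(3/170) = 1/12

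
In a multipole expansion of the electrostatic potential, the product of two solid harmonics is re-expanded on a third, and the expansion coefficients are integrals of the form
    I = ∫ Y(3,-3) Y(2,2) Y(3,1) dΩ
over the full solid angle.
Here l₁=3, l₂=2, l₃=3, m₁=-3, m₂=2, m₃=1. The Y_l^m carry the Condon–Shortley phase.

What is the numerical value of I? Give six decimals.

0.132981

Checks pass: Σm=0; 8 even; l₃=3∈[1,5].
(2·3+1)(2·2+1)(2·3+1) = 245
Δ: 2! 4! 2! / 9! → 1/3780
sum: t=0:+1/24 t=1:−1/4 t=2:+1/24 = -1/6
3j²(3 2 3; 0 0 0) = Δ·Π!·Σ² = 4/105  (sign +1)
sum: t=2:+1/96 = 1/96
3j²(3 2 3; -3 2 1) = Δ·Π!·Σ² = 1/42  (sign +1)
combine: 4πI² = 245·4/105·1/42 = 2/9
take √, sign +1: I = 0.13298076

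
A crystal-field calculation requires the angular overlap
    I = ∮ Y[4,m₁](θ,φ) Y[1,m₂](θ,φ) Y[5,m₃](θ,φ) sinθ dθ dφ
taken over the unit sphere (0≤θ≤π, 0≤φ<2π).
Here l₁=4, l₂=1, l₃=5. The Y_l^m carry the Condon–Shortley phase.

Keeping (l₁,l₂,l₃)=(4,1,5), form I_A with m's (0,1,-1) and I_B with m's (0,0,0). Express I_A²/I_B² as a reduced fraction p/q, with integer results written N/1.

3/5

l's match ⇒ only the (l;m) 3-j factors differ between A and B.
A: triangle coeff Δ(4,1,5) = 1/495; Σ_t [0,0]: t=0:+1/1152 = 1/1152; (3j)²=1/33 [(4 1 5; 0 1 -1)], sign=+1
B: triangle coeff Δ(4,1,5) = 1/495; Σ_t [0,0]: t=0:+1/576 = 1/576; (3j)²=5/99 [(4 1 5; 0 0 0)], sign=-1
I_A²/I_B² = (1/33)/(5/99) = 3/5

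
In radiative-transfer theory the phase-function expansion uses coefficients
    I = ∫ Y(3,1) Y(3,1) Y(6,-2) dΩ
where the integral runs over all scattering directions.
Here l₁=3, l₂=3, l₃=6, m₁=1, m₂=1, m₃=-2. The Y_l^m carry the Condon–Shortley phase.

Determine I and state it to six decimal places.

Rules hold: Σm=0, L=12 even, 0≤6≤6.
N = 7·7·13 = 637
Δ = 0!·6!·6!/13! = 1/12012
Racah Σ t=0..0: t=0:+1/1296 = 1/1296
⇒ 3j(3 3 6; 0 0 0)² = 100/3003, sgn +1
Racah Σ t=0..0: t=0:+1/2304 = 1/2304
⇒ 3j(3 3 6; 1 1 -2)² = 5/143, sgn +1
4πI² = N·(3j₀)²·(3jₘ)² = 3500/4719
I = +1·√(0.741683/4π) = 0.24294284

0.242943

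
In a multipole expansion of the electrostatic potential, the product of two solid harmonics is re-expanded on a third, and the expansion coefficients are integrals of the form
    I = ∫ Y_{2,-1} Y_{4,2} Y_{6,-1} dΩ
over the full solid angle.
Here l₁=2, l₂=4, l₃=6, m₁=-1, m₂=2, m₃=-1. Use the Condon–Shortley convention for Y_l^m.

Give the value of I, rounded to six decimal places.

-0.133065

m-sum 0 ✓  L=12 even ✓  2≤6≤6 ✓
Π(2lᵢ+1) = 5×9×13 = 585
triangle coeff Δ(2,4,6) = 1/6435
Σ_t [0,0]: t=0:+1/2304 = 1/2304
(3j)²=5/143 [(2 4 6; 0 0 0)], sign=+1
Σ_t [0,0]: t=0:+1/8640 = 1/8640
(3j)²=14/1287 [(2 4 6; -1 2 -1)], sign=-1
⇒ 4πI² = 350/1573
I = (-1)√(350/1573/(4π)) = -0.13306527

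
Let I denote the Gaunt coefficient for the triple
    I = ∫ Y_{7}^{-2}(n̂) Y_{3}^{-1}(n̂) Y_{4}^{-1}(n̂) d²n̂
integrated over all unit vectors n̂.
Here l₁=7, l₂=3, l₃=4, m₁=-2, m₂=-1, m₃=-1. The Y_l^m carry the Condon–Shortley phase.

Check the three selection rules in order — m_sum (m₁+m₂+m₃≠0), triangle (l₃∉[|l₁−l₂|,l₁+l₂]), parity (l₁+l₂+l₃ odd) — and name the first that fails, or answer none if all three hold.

m_sum

azimuthal sum: -2 − 1 − 1 = -4  ✗
4 ≤ 4 ≤ 10 (triangle on l)
L = 7 + 3 + 4 = 14 (even)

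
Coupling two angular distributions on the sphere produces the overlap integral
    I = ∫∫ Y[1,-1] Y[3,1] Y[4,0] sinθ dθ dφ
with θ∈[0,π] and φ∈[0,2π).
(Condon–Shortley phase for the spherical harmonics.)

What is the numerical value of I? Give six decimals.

0.150786

Rules hold: Σm=0, L=8 even, 2≤4≤4.
N = 3·7·9 = 189
Δ = 0!·2!·6!/9! = 1/252
Racah Σ t=0..0: t=0:+1/36 = 1/36
⇒ 3j(1 3 4; 0 0 0)² = 4/63, sgn +1
Racah Σ t=0..0: t=0:+1/96 = 1/96
⇒ 3j(1 3 4; -1 1 0)² = 1/42, sgn +1
4πI² = N·(3j₀)²·(3jₘ)² = 2/7
I = +1·√(0.285714/4π) = 0.15078601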